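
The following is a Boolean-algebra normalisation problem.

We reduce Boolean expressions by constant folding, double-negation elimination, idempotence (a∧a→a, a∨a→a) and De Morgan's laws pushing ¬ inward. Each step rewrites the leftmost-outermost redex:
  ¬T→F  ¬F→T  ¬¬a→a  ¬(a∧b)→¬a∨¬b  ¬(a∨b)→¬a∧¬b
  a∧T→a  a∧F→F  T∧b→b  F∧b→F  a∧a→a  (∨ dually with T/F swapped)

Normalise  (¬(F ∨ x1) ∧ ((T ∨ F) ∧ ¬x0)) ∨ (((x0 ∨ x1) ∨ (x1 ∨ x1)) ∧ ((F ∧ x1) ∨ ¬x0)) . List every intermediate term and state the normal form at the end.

Answer: normal form = (¬x1 ∧ ¬x0) ∨ (((x0 ∨ x1) ∨ x1) ∧ ¬x0)  (in 8 steps)

Working:
  start: (¬(F ∨ x1) ∧ ((T ∨ F) ∧ ¬x0)) ∨ (((x0 ∨ x1) ∨ (x1 ∨ x1)) ∧ ((F ∧ x1) ∨ ¬x0))
  step 1: ((¬F ∧ ¬x1) ∧ ((T ∨ F) ∧ ¬x0)) ∨ (((x0 ∨ x1) ∨ (x1 ∨ x1)) ∧ ((F ∧ x1) ∨ ¬x0))
  step 2: ((T ∧ ¬x1) ∧ ((T ∨ F) ∧ ¬x0)) ∨ (((x0 ∨ x1) ∨ (x1 ∨ x1)) ∧ ((F ∧ x1) ∨ ¬x0))
  step 3: (¬x1 ∧ ((T ∨ F) ∧ ¬x0)) ∨ (((x0 ∨ x1) ∨ (x1 ∨ x1)) ∧ ((F ∧ x1) ∨ ¬x0))
  step 4: (¬x1 ∧ (T ∧ ¬x0)) ∨ (((x0 ∨ x1) ∨ (x1 ∨ x1)) ∧ ((F ∧ x1) ∨ ¬x0))
  step 5: (¬x1 ∧ ¬x0) ∨ (((x0 ∨ x1) ∨ (x1 ∨ x1)) ∧ ((F ∧ x1) ∨ ¬x0))
  step 6: (¬x1 ∧ ¬x0) ∨ (((x0 ∨ x1) ∨ x1) ∧ ((F ∧ x1) ∨ ¬x0))
  step 7: (¬x1 ∧ ¬x0) ∨ (((x0 ∨ x1) ∨ x1) ∧ (F ∨ ¬x0))
  step 8: (¬x1 ∧ ¬x0) ∨ (((x0 ∨ x1) ∨ x1) ∧ ¬x0)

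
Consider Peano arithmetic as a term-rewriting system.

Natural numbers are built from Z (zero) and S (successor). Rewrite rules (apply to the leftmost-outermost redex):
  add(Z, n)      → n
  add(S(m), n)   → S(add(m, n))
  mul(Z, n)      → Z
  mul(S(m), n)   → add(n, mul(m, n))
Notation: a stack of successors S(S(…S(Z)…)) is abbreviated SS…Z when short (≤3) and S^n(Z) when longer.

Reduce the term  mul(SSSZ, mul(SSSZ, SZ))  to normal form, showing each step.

Answer: normal form = S^9(Z)  (in 46 steps)

Derivation:
  start: mul(SSSZ, mul(SSSZ, SZ))
  step 1: add(mul(SSSZ, SZ), mul(SSZ, mul(SSSZ, SZ)))
  step 2: add(add(SZ, mul(SSZ, SZ)), mul(SSZ, mul(SSSZ, SZ)))
  step 3: add(S(add(Z, mul(SSZ, SZ))), mul(SSZ, mul(SSSZ, SZ)))
  step 4: S(add(add(Z, mul(SSZ, SZ)), mul(SSZ, mul(SSSZ, SZ))))
  step 5: S(add(mul(SSZ, SZ), mul(SSZ, mul(SSSZ, SZ))))
  step 6: S(add(add(SZ, mul(SZ, SZ)), mul(SSZ, mul(SSSZ, SZ))))
  step 7: S(add(S(add(Z, mul(SZ, SZ))), mul(SSZ, mul(SSSZ, SZ))))
  step 8: S(S(add(add(Z, mul(SZ, SZ)), mul(SSZ, mul(SSSZ, SZ)))))
  step 9: S(S(add(mul(SZ, SZ), mul(SSZ, mul(SSSZ, SZ)))))
  step 10: S(S(add(add(SZ, mul(Z, SZ)), mul(SSZ, mul(SSSZ, SZ)))))
  step 11: S(S(add(S(add(Z, mul(Z, SZ))), mul(SSZ, mul(SSSZ, SZ)))))
  step 12: S(S(S(add(add(Z, mul(Z, SZ)), mul(SSZ, mul(SSSZ, SZ))))))
  step 13: S(S(S(add(mul(Z, SZ), mul(SSZ, mul(SSSZ, SZ))))))
  step 14: S(S(S(add(Z, mul(SSZ, mul(SSSZ, SZ))))))
  step 15: S(S(S(mul(SSZ, mul(SSSZ, SZ)))))
  step 16: S(S(S(add(mul(SSSZ, SZ), mul(SZ, mul(SSSZ, SZ))))))
  step 17: S(S(S(add(add(SZ, mul(SSZ, SZ)), mul(SZ, mul(SSSZ, SZ))))))
  step 18: S(S(S(add(S(add(Z, mul(SSZ, SZ))), mul(SZ, mul(SSSZ, SZ))))))
  step 19: S(S(S(S(add(add(Z, mul(SSZ, SZ)), mul(SZ, mul(SSSZ, SZ)))))))
  step 20: S(S(S(S(add(mul(SSZ, SZ), mul(SZ, mul(SSSZ, SZ)))))))
  step 21: S(S(S(S(add(add(SZ, mul(SZ, SZ)), mul(SZ, mul(SSSZ, SZ)))))))
  step 22: S(S(S(S(add(S(add(Z, mul(SZ, SZ))), mul(SZ, mul(SSSZ, SZ)))))))
  step 23: S(S(S(S(S(add(add(Z, mul(SZ, SZ)), mul(SZ, mul(SSSZ, SZ))))))))
  step 24: S(S(S(S(S(add(mul(SZ, SZ), mul(SZ, mul(SSSZ, SZ))))))))
  step 25: S(S(S(S(S(add(add(SZ, mul(Z, SZ)), mul(SZ, mul(SSSZ, SZ))))))))
  step 26: S(S(S(S(S(add(S(add(Z, mul(Z, SZ))), mul(SZ, mul(SSSZ, SZ))))))))
  step 27: S(S(S(S(S(S(add(add(Z, mul(Z, SZ)), mul(SZ, mul(SSSZ, SZ)))))))))
  step 28: S(S(S(S(S(S(add(mul(Z, SZ), mul(SZ, mul(SSSZ, SZ)))))))))
  step 29: S(S(S(S(S(S(add(Z, mul(SZ, mul(SSSZ, SZ)))))))))
  step 30: S(S(S(S(S(S(mul(SZ, mul(SSSZ, SZ))))))))
  step 31: S(S(S(S(S(S(add(mul(SSSZ, SZ), mul(Z, mul(SSSZ, SZ)))))))))
  step 32: S(S(S(S(S(S(add(add(SZ, mul(SSZ, SZ)), mul(Z, mul(SSSZ, SZ)))))))))
  step 33: S(S(S(S(S(S(add(S(add(Z, mul(SSZ, SZ))), mul(Z, mul(SSSZ, SZ)))))))))
  step 34: S(S(S(S(S(S(S(add(add(Z, mul(SSZ, SZ)), mul(Z, mul(SSSZ, SZ))))))))))
  step 35: S(S(S(S(S(S(S(add(mul(SSZ, SZ), mul(Z, mul(SSSZ, SZ))))))))))
  step 36: S(S(S(S(S(S(S(add(add(SZ, mul(SZ, SZ)), mul(Z, mul(SSSZ, SZ))))))))))
  step 37: S(S(S(S(S(S(S(add(S(add(Z, mul(SZ, SZ))), mul(Z, mul(SSSZ, SZ))))))))))
  step 38: S(S(S(S(S(S(S(S(add(add(Z, mul(SZ, SZ)), mul(Z, mul(SSSZ, SZ)))))))))))
  step 39: S(S(S(S(S(S(S(S(add(mul(SZ, SZ), mul(Z, mul(SSSZ, SZ)))))))))))
  step 40: S(S(S(S(S(S(S(S(add(add(SZ, mul(Z, SZ)), mul(Z, mul(SSSZ, SZ)))))))))))
  step 41: S(S(S(S(S(S(S(S(add(S(add(Z, mul(Z, SZ))), mul(Z, mul(SSSZ, SZ)))))))))))
  step 42: S(S(S(S(S(S(S(S(S(add(add(Z, mul(Z, SZ)), mul(Z, mul(SSSZ, SZ))))))))))))
  step 43: S(S(S(S(S(S(S(S(S(add(mul(Z, SZ), mul(Z, mul(SSSZ, SZ))))))))))))
  step 44: S(S(S(S(S(S(S(S(S(add(Z, mul(Z, mul(SSSZ, SZ))))))))))))
  step 45: S(S(S(S(S(S(S(S(S(mul(Z, mul(SSSZ, SZ)))))))))))
  step 46: S^9(Z)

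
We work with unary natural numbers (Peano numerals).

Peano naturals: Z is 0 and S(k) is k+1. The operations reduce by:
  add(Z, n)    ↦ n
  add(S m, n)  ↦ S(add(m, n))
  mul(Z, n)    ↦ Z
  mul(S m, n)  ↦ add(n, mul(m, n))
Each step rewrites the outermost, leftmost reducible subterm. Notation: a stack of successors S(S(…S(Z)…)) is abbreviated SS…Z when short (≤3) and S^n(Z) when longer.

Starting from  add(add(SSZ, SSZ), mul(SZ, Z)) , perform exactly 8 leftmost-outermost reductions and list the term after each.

  start: add(add(SSZ, SSZ), mul(SZ, Z))
  step 1: add(S(add(SZ, SSZ)), mul(SZ, Z))
  step 2: S(add(add(SZ, SSZ), mul(SZ, Z)))
  step 3: S(add(S(add(Z, SSZ)), mul(SZ, Z)))
  step 4: S(S(add(add(Z, SSZ), mul(SZ, Z))))
  step 5: S(S(add(SSZ, mul(SZ, Z))))
  step 6: S(S(S(add(SZ, mul(SZ, Z)))))
  step 7: S(S(S(S(add(Z, mul(SZ, Z))))))
  step 8: S(S(S(S(mul(SZ, Z)))))

Answer: after 8 steps: S(S(S(S(mul(SZ, Z)))))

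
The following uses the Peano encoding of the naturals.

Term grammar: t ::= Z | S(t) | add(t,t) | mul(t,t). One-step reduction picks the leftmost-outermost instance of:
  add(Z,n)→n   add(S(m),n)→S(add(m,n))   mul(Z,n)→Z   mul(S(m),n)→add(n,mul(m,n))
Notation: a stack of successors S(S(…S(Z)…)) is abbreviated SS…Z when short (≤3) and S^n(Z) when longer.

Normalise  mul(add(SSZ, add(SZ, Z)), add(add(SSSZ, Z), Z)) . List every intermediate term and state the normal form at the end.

Answer: normal form = S^9(Z)  (in 45 steps)

Reduction:
  start: mul(add(SSZ, add(SZ, Z)), add(add(SSSZ, Z), Z))
  [1] mul(S(add(SZ, add(SZ, Z))), add(add(SSSZ, Z), Z))
  [2] add(add(add(SSSZ, Z), Z), mul(add(SZ, add(SZ, Z)), add(add(SSSZ, Z), Z)))
  [3] add(add(S(add(SSZ, Z)), Z), mul(add(SZ, add(SZ, Z)), add(add(SSSZ, Z), Z)))
  [4] add(S(add(add(SSZ, Z), Z)), mul(add(SZ, add(SZ, Z)), add(add(SSSZ, Z), Z)))
  [5] S(add(add(add(SSZ, Z), Z), mul(add(SZ, add(SZ, Z)), add(add(SSSZ, Z), Z))))
  [6] S(add(add(S(add(SZ, Z)), Z), mul(add(SZ, add(SZ, Z)), add(add(SSSZ, Z), Z))))
  [7] S(add(S(add(add(SZ, Z), Z)), mul(add(SZ, add(SZ, Z)), add(add(SSSZ, Z), Z))))
  [8] S(S(add(add(add(SZ, Z), Z), mul(add(SZ, add(SZ, Z)), add(add(SSSZ, Z), Z)))))
  [9] S(S(add(add(S(add(Z, Z)), Z), mul(add(SZ, add(SZ, Z)), add(add(SSSZ, Z), Z)))))
  [10] S(S(add(S(add(add(Z, Z), Z)), mul(add(SZ, add(SZ, Z)), add(add(SSSZ, Z), Z)))))
  [11] S(S(S(add(add(add(Z, Z), Z), mul(add(SZ, add(SZ, Z)), add(add(SSSZ, Z), Z))))))
  [12] S(S(S(add(add(Z, Z), mul(add(SZ, add(SZ, Z)), add(add(SSSZ, Z), Z))))))
  [13] S(S(S(add(Z, mul(add(SZ, add(SZ, Z)), add(add(SSSZ, Z), Z))))))
  [14] S(S(S(mul(add(SZ, add(SZ, Z)), add(add(SSSZ, Z), Z)))))
  [15] S(S(S(mul(S(add(Z, add(SZ, Z))), add(add(SSSZ, Z), Z)))))
  [16] S(S(S(add(add(add(SSSZ, Z), Z), mul(add(Z, add(SZ, Z)), add(add(SSSZ, Z), Z))))))
  [17] S(S(S(add(add(S(add(SSZ, Z)), Z), mul(add(Z, add(SZ, Z)), add(add(SSSZ, Z), Z))))))
  [18] S(S(S(add(S(add(add(SSZ, Z), Z)), mul(add(Z, add(SZ, Z)), add(add(SSSZ, Z), Z))))))
  [19] S(S(S(S(add(add(add(SSZ, Z), Z), mul(add(Z, add(SZ, Z)), add(add(SSSZ, Z), Z)))))))
  [20] S(S(S(S(add(add(S(add(SZ, Z)), Z), mul(add(Z, add(SZ, Z)), add(add(SSSZ, Z), Z)))))))
  [21] S(S(S(S(add(S(add(add(SZ, Z), Z)), mul(add(Z, add(SZ, Z)), add(add(SSSZ, Z), Z)))))))
  [22] S(S(S(S(S(add(add(add(SZ, Z), Z), mul(add(Z, add(SZ, Z)), add(add(SSSZ, Z), Z))))))))
  [23] S(S(S(S(S(add(add(S(add(Z, Z)), Z), mul(add(Z, add(SZ, Z)), add(add(SSSZ, Z), Z))))))))
  [24] S(S(S(S(S(add(S(add(add(Z, Z), Z)), mul(add(Z, add(SZ, Z)), add(add(SSSZ, Z), Z))))))))
  [25] S(S(S(S(S(S(add(add(add(Z, Z), Z), mul(add(Z, add(SZ, Z)), add(add(SSSZ, Z), Z)))))))))
  [26] S(S(S(S(S(S(add(add(Z, Z), mul(add(Z, add(SZ, Z)), add(add(SSSZ, Z), Z)))))))))
  [27] S(S(S(S(S(S(add(Z, mul(add(Z, add(SZ, Z)), add(add(SSSZ, Z), Z)))))))))
  [28] S(S(S(S(S(S(mul(add(Z, add(SZ, Z)), add(add(SSSZ, Z), Z))))))))
  [29] S(S(S(S(S(S(mul(add(SZ, Z), add(add(SSSZ, Z), Z))))))))
  [30] S(S(S(S(S(S(mul(S(add(Z, Z)), add(add(SSSZ, Z), Z))))))))
  [31] S(S(S(S(S(S(add(add(add(SSSZ, Z), Z), mul(add(Z, Z), add(add(SSSZ, Z), Z)))))))))
  [32] S(S(S(S(S(S(add(add(S(add(SSZ, Z)), Z), mul(add(Z, Z), add(add(SSSZ, Z), Z)))))))))
  [33] S(S(S(S(S(S(add(S(add(add(SSZ, Z), Z)), mul(add(Z, Z), add(add(SSSZ, Z), Z)))))))))
  [34] S(S(S(S(S(S(S(add(add(add(SSZ, Z), Z), mul(add(Z, Z), add(add(SSSZ, Z), Z))))))))))
  [35] S(S(S(S(S(S(S(add(add(S(add(SZ, Z)), Z), mul(add(Z, Z), add(add(SSSZ, Z), Z))))))))))
  [36] S(S(S(S(S(S(S(add(S(add(add(SZ, Z), Z)), mul(add(Z, Z), add(add(SSSZ, Z), Z))))))))))
  [37] S(S(S(S(S(S(S(S(add(add(add(SZ, Z), Z), mul(add(Z, Z), add(add(SSSZ, Z), Z)))))))))))
  [38] S(S(S(S(S(S(S(S(add(add(S(add(Z, Z)), Z), mul(add(Z, Z), add(add(SSSZ, Z), Z)))))))))))
  [39] S(S(S(S(S(S(S(S(add(S(add(add(Z, Z), Z)), mul(add(Z, Z), add(add(SSSZ, Z), Z)))))))))))
  [40] S(S(S(S(S(S(S(S(S(add(add(add(Z, Z), Z), mul(add(Z, Z), add(add(SSSZ, Z), Z))))))))))))
  [41] S(S(S(S(S(S(S(S(S(add(add(Z, Z), mul(add(Z, Z), add(add(SSSZ, Z), Z))))))))))))
  [42] S(S(S(S(S(S(S(S(S(add(Z, mul(add(Z, Z), add(add(SSSZ, Z), Z))))))))))))
  [43] S(S(S(S(S(S(S(S(S(mul(add(Z, Z), add(add(SSSZ, Z), Z)))))))))))
  [44] S(S(S(S(S(S(S(S(S(mul(Z, add(add(SSSZ, Z), Z)))))))))))
  [45] S^9(Z)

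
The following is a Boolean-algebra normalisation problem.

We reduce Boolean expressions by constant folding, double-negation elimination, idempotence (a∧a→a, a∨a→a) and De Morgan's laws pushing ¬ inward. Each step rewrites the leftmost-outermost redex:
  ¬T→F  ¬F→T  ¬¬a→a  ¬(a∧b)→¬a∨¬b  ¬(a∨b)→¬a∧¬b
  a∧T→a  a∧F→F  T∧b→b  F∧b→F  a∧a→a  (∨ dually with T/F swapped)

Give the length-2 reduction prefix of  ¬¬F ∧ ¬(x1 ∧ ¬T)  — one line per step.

Answer: after 2 steps: F

Derivation:
  start: ¬¬F ∧ ¬(x1 ∧ ¬T)
  →1  F ∧ ¬(x1 ∧ ¬T)
  →2  F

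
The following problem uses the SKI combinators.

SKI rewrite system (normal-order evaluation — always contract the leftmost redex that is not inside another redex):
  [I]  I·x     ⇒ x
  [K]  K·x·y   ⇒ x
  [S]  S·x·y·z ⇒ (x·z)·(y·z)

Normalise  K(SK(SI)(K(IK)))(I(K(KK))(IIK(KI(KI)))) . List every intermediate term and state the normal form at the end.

Answer: normal form = KK  (in 4 steps)

Derivation:
  start: K(SK(SI)(K(IK)))(I(K(KK))(IIK(KI(KI))))
  →1  SK(SI)(K(IK))
  →2  K(K(IK))(SI(K(IK)))
  →3  K(IK)
  →4  KK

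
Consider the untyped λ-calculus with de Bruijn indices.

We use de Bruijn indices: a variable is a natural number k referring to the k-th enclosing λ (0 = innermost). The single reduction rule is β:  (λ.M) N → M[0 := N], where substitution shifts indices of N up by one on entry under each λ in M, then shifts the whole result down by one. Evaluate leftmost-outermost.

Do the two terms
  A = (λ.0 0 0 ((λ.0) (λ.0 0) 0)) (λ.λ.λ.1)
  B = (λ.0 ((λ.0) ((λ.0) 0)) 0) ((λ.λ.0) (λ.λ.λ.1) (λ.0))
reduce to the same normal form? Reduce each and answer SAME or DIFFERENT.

Term A:
  start: (λ.0 0 0 ((λ.0) (λ.0 0) 0)) (λ.λ.λ.1)
  [1] (λ.λ.λ.1) (λ.λ.λ.1) (λ.λ.λ.1) ((λ.0) (λ.0 0) (λ.λ.λ.1))
  [2] (λ.λ.1) (λ.λ.λ.1) ((λ.0) (λ.0 0) (λ.λ.λ.1))
  [3] (λ.λ.λ.λ.1) ((λ.0) (λ.0 0) (λ.λ.λ.1))
  [4] λ.λ.λ.1

Term B:
  start: (λ.0 ((λ.0) ((λ.0) 0)) 0) ((λ.λ.0) (λ.λ.λ.1) (λ.0))
  [1] (λ.λ.0) (λ.λ.λ.1) (λ.0) ((λ.0) ((λ.0) ((λ.λ.0) (λ.λ.λ.1) (λ.0)))) ((λ.λ.0) (λ.λ.λ.1) (λ.0))
  [2] (λ.0) (λ.0) ((λ.0) ((λ.0) ((λ.λ.0) (λ.λ.λ.1) (λ.0)))) ((λ.λ.0) (λ.λ.λ.1) (λ.0))
  [3] (λ.0) ((λ.0) ((λ.0) ((λ.λ.0) (λ.λ.λ.1) (λ.0)))) ((λ.λ.0) (λ.λ.λ.1) (λ.0))
  [4] (λ.0) ((λ.0) ((λ.λ.0) (λ.λ.λ.1) (λ.0))) ((λ.λ.0) (λ.λ.λ.1) (λ.0))
  [5] (λ.0) ((λ.λ.0) (λ.λ.λ.1) (λ.0)) ((λ.λ.0) (λ.λ.λ.1) (λ.0))
  [6] (λ.λ.0) (λ.λ.λ.1) (λ.0) ((λ.λ.0) (λ.λ.λ.1) (λ.0))
  [7] (λ.0) (λ.0) ((λ.λ.0) (λ.λ.λ.1) (λ.0))
  [8] (λ.0) ((λ.λ.0) (λ.λ.λ.1) (λ.0))
  [9] (λ.λ.0) (λ.λ.λ.1) (λ.0)
  [10] (λ.0) (λ.0)
  [11] λ.0

Answer: DIFFERENT — A ⇓ λ.λ.λ.1, B ⇓ λ.0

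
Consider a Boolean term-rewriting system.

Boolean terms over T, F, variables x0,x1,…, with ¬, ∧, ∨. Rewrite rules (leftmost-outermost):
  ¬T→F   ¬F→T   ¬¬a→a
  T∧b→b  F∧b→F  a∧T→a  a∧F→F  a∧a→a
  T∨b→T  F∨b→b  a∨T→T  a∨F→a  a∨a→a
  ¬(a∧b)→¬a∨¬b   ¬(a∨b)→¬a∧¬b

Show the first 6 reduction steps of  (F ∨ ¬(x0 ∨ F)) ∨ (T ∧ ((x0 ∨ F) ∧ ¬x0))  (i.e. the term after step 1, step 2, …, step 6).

Answer: after 6 steps: ¬x0 ∨ (x0 ∧ ¬x0)

Derivation:
  start: (F ∨ ¬(x0 ∨ F)) ∨ (T ∧ ((x0 ∨ F) ∧ ¬x0))
  →1  ¬(x0 ∨ F) ∨ (T ∧ ((x0 ∨ F) ∧ ¬x0))
  →2  (¬x0 ∧ ¬F) ∨ (T ∧ ((x0 ∨ F) ∧ ¬x0))
  →3  (¬x0 ∧ T) ∨ (T ∧ ((x0 ∨ F) ∧ ¬x0))
  →4  ¬x0 ∨ (T ∧ ((x0 ∨ F) ∧ ¬x0))
  →5  ¬x0 ∨ ((x0 ∨ F) ∧ ¬x0)
  →6  ¬x0 ∨ (x0 ∧ ¬x0)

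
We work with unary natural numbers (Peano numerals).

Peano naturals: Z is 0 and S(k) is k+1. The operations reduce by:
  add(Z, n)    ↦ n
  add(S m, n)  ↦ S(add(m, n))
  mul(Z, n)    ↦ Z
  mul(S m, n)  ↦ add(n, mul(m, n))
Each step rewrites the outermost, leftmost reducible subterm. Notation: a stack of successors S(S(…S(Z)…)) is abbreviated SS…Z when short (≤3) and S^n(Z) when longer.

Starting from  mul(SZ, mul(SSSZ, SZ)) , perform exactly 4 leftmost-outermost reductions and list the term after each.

Answer: after 4 steps: S(add(add(Z, mul(SSZ, SZ)), mul(Z, mul(SSSZ, SZ))))

Reduction:
  start: mul(SZ, mul(SSSZ, SZ))
  [1] add(mul(SSSZ, SZ), mul(Z, mul(SSSZ, SZ)))
  [2] add(add(SZ, mul(SSZ, SZ)), mul(Z, mul(SSSZ, SZ)))
  [3] add(S(add(Z, mul(SSZ, SZ))), mul(Z, mul(SSSZ, SZ)))
  [4] S(add(add(Z, mul(SSZ, SZ)), mul(Z, mul(SSSZ, SZ))))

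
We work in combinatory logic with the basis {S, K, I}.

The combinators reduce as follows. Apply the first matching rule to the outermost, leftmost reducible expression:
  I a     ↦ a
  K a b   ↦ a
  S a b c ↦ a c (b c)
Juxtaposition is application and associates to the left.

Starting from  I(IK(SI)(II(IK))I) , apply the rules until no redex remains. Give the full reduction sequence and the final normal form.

Answer: normal form = SII  (in 3 steps)

Derivation:
  start: I(IK(SI)(II(IK))I)
  step 1: IK(SI)(II(IK))I
  step 2: K(SI)(II(IK))I
  step 3: SII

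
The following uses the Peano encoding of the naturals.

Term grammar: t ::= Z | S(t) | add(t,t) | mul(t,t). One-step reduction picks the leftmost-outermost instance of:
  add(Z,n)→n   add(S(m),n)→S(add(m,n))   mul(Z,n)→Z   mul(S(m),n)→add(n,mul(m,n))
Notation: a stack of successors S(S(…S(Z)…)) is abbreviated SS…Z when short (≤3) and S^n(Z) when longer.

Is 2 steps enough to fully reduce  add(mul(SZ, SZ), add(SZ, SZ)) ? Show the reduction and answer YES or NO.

  start: add(mul(SZ, SZ), add(SZ, SZ))
  [1] add(add(SZ, mul(Z, SZ)), add(SZ, SZ))
  [2] add(S(add(Z, mul(Z, SZ))), add(SZ, SZ))

Answer: NO — after 2 steps the term is add(S(add(Z, mul(Z, SZ))), add(SZ, SZ)), not yet normal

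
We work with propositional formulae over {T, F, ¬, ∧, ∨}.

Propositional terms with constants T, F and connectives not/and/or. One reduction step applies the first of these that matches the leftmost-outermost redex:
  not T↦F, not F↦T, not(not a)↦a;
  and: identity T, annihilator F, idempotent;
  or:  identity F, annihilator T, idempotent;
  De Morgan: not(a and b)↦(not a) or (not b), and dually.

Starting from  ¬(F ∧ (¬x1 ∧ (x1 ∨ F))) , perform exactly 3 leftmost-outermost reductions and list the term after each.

Answer: after 3 steps: T

Reduction:
  start: ¬(F ∧ (¬x1 ∧ (x1 ∨ F)))
  →1  ¬F ∨ ¬(¬x1 ∧ (x1 ∨ F))
  →2  T ∨ ¬(¬x1 ∧ (x1 ∨ F))
  →3  T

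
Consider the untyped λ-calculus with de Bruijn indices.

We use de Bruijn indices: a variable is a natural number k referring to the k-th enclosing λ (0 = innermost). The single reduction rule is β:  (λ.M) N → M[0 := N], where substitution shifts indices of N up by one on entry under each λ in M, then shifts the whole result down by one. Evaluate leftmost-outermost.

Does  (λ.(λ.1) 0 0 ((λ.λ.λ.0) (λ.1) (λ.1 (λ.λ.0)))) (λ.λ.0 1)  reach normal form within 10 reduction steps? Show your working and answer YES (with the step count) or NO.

Answer: YES — reaches normal form λ.λ.0 1 in 7 ≤ 10 steps

Working:
  start: (λ.(λ.1) 0 0 ((λ.λ.λ.0) (λ.1) (λ.1 (λ.λ.0)))) (λ.λ.0 1)
  step 1: (λ.λ.λ.0 1) (λ.λ.0 1) (λ.λ.0 1) ((λ.λ.λ.0) (λ.λ.λ.0 1) (λ.(λ.λ.0 1) (λ.λ.0)))
  step 2: (λ.λ.0 1) (λ.λ.0 1) ((λ.λ.λ.0) (λ.λ.λ.0 1) (λ.(λ.λ.0 1) (λ.λ.0)))
  step 3: (λ.0 (λ.λ.0 1)) ((λ.λ.λ.0) (λ.λ.λ.0 1) (λ.(λ.λ.0 1) (λ.λ.0)))
  step 4: (λ.λ.λ.0) (λ.λ.λ.0 1) (λ.(λ.λ.0 1) (λ.λ.0)) (λ.λ.0 1)
  step 5: (λ.λ.0) (λ.(λ.λ.0 1) (λ.λ.0)) (λ.λ.0 1)
  step 6: (λ.0) (λ.λ.0 1)
  step 7: λ.λ.0 1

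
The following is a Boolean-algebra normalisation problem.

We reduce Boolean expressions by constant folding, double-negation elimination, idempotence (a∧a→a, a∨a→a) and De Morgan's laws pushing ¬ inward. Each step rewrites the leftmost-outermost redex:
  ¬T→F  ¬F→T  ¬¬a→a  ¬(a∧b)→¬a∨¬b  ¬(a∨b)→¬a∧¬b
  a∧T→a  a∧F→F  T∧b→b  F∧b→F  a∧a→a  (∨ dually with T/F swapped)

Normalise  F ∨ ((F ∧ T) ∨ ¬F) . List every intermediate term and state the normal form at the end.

Answer: normal form = T  (in 4 steps)

Reduction:
  start: F ∨ ((F ∧ T) ∨ ¬F)
  [1] (F ∧ T) ∨ ¬F
  [2] F ∨ ¬F
  [3] ¬F
  [4] T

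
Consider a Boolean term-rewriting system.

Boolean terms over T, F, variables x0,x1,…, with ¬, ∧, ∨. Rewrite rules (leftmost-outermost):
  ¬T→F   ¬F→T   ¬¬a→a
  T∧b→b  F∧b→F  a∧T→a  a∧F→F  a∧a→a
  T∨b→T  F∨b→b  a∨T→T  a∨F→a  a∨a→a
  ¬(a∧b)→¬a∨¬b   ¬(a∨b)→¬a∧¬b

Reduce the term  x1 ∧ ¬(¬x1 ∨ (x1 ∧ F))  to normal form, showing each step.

  start: x1 ∧ ¬(¬x1 ∨ (x1 ∧ F))
  [1] x1 ∧ (¬¬x1 ∧ ¬(x1 ∧ F))
  [2] x1 ∧ (x1 ∧ ¬(x1 ∧ F))
  [3] x1 ∧ (x1 ∧ (¬x1 ∨ ¬F))
  [4] x1 ∧ (x1 ∧ (¬x1 ∨ T))
  [5] x1 ∧ (x1 ∧ T)
  [6] x1 ∧ x1
  [7] x1

Answer: normal form = x1  (in 7 steps)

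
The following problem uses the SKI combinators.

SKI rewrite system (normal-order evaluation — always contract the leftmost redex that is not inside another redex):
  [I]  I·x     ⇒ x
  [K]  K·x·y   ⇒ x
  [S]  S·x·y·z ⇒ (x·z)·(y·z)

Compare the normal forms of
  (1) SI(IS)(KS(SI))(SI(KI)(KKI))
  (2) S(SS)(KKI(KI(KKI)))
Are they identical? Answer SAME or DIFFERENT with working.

Term A:
  start: SI(IS)(KS(SI))(SI(KI)(KKI))
  step 1: I(KS(SI))(IS(KS(SI)))(SI(KI)(KKI))
  step 2: KS(SI)(IS(KS(SI)))(SI(KI)(KKI))
  step 3: S(IS(KS(SI)))(SI(KI)(KKI))
  step 4: S(S(KS(SI)))(SI(KI)(KKI))
  step 5: S(SS)(SI(KI)(KKI))
  step 6: S(SS)(I(KKI)(KI(KKI)))
  step 7: S(SS)(KKI(KI(KKI)))
  step 8: S(SS)(K(KI(KKI)))
  step 9: S(SS)(KI)

Term B:
  start: S(SS)(KKI(KI(KKI)))
  step 1: S(SS)(K(KI(KKI)))
  step 2: S(SS)(KI)

Answer: SAME — A ⇓ S(SS)(KI), B ⇓ S(SS)(KI)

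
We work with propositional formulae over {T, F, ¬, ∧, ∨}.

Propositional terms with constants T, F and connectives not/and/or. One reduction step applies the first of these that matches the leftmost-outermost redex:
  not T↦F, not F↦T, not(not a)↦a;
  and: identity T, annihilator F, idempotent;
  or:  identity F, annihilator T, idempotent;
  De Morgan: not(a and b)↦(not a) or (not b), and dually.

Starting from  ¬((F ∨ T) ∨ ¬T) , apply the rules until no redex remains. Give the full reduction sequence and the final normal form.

Answer: normal form = F  (in 6 steps)

Working:
  start: ¬((F ∨ T) ∨ ¬T)
  →1  ¬(F ∨ T) ∧ ¬¬T
  →2  (¬F ∧ ¬T) ∧ ¬¬T
  →3  (T ∧ ¬T) ∧ ¬¬T
  →4  ¬T ∧ ¬¬T
  →5  F ∧ ¬¬T
  →6  F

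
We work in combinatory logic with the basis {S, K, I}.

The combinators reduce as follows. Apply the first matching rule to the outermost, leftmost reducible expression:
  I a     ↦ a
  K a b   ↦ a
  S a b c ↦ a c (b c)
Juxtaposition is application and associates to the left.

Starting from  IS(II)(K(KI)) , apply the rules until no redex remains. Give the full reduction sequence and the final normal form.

Answer: normal form = SI(K(KI))  (in 2 steps)

Reduction:
  start: IS(II)(K(KI))
  [1] S(II)(K(KI))
  [2] SI(K(KI))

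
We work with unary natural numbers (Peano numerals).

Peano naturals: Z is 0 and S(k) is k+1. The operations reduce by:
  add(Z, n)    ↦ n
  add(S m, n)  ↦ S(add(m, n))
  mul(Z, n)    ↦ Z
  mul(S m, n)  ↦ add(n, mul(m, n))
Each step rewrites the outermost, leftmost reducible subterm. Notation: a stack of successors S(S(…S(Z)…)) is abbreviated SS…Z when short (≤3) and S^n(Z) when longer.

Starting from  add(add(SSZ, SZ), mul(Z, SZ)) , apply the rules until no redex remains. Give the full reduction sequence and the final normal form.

Answer: normal form = SSSZ  (in 8 steps)

Reduction:
  start: add(add(SSZ, SZ), mul(Z, SZ))
  →1  add(S(add(SZ, SZ)), mul(Z, SZ))
  →2  S(add(add(SZ, SZ), mul(Z, SZ)))
  →3  S(add(S(add(Z, SZ)), mul(Z, SZ)))
  →4  S(S(add(add(Z, SZ), mul(Z, SZ))))
  →5  S(S(add(SZ, mul(Z, SZ))))
  →6  S(S(S(add(Z, mul(Z, SZ)))))
  →7  S(S(S(mul(Z, SZ))))
  →8  SSSZ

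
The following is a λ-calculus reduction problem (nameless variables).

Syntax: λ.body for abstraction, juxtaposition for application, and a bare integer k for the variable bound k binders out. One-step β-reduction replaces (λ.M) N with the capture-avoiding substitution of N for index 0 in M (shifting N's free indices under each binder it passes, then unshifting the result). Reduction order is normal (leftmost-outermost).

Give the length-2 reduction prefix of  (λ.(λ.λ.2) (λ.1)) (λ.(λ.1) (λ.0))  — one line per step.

Answer: after 2 steps: λ.λ.(λ.1) (λ.0)

Working:
  start: (λ.(λ.λ.2) (λ.1)) (λ.(λ.1) (λ.0))
  [1] (λ.λ.λ.(λ.1) (λ.0)) (λ.λ.(λ.1) (λ.0))
  [2] λ.λ.(λ.1) (λ.0)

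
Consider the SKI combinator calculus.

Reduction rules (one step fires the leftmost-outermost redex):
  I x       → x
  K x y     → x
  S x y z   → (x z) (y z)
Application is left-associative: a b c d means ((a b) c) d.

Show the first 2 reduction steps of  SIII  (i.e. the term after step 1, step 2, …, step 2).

  start: SIII
  [1] II(II)
  [2] I(II)

Answer: after 2 steps: I(II)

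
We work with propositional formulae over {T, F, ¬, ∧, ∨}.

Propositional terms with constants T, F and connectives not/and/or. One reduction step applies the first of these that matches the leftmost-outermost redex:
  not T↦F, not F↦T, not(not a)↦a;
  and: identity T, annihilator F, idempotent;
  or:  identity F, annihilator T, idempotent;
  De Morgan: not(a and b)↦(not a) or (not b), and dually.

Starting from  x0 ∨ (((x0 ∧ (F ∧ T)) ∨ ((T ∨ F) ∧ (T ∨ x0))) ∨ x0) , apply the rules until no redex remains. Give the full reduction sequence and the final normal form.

Answer: normal form = T  (in 8 steps)

Reduction:
  start: x0 ∨ (((x0 ∧ (F ∧ T)) ∨ ((T ∨ F) ∧ (T ∨ x0))) ∨ x0)
  [1] x0 ∨ (((x0 ∧ F) ∨ ((T ∨ F) ∧ (T ∨ x0))) ∨ x0)
  [2] x0 ∨ ((F ∨ ((T ∨ F) ∧ (T ∨ x0))) ∨ x0)
  [3] x0 ∨ (((T ∨ F) ∧ (T ∨ x0)) ∨ x0)
  [4] x0 ∨ ((T ∧ (T ∨ x0)) ∨ x0)
  [5] x0 ∨ ((T ∨ x0) ∨ x0)
  [6] x0 ∨ (T ∨ x0)
  [7] x0 ∨ T
  [8] T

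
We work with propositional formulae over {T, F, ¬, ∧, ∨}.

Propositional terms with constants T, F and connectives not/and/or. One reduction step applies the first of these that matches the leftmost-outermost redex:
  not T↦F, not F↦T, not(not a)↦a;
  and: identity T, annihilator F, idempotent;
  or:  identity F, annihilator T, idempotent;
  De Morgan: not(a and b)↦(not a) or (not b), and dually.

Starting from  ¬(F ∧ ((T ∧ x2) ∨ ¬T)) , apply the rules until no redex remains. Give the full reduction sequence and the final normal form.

  start: ¬(F ∧ ((T ∧ x2) ∨ ¬T))
  →1  ¬F ∨ ¬((T ∧ x2) ∨ ¬T)
  →2  T ∨ ¬((T ∧ x2) ∨ ¬T)
  →3  T

Answer: normal form = T  (in 3 steps)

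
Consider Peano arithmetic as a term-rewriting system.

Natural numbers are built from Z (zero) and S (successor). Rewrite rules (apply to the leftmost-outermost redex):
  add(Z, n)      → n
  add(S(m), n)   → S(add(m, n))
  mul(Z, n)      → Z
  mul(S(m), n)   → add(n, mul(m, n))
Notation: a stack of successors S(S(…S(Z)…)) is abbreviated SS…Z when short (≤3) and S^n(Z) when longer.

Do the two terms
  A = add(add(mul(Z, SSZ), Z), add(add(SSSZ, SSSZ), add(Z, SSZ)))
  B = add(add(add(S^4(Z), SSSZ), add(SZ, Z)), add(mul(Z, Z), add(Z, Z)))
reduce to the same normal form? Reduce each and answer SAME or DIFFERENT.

Term A:
  start: add(add(mul(Z, SSZ), Z), add(add(SSSZ, SSSZ), add(Z, SSZ)))
  step 1: add(add(Z, Z), add(add(SSSZ, SSSZ), add(Z, SSZ)))
  step 2: add(Z, add(add(SSSZ, SSSZ), add(Z, SSZ)))
  step 3: add(add(SSSZ, SSSZ), add(Z, SSZ))
  step 4: add(S(add(SSZ, SSSZ)), add(Z, SSZ))
  step 5: S(add(add(SSZ, SSSZ), add(Z, SSZ)))
  step 6: S(add(S(add(SZ, SSSZ)), add(Z, SSZ)))
  step 7: S(S(add(add(SZ, SSSZ), add(Z, SSZ))))
  step 8: S(S(add(S(add(Z, SSSZ)), add(Z, SSZ))))
  step 9: S(S(S(add(add(Z, SSSZ), add(Z, SSZ)))))
  step 10: S(S(S(add(SSSZ, add(Z, SSZ)))))
  step 11: S(S(S(S(add(SSZ, add(Z, SSZ))))))
  step 12: S(S(S(S(S(add(SZ, add(Z, SSZ)))))))
  step 13: S(S(S(S(S(S(add(Z, add(Z, SSZ))))))))
  step 14: S(S(S(S(S(S(add(Z, SSZ)))))))
  step 15: S^8(Z)

Term B:
  start: add(add(add(S^4(Z), SSSZ), add(SZ, Z)), add(mul(Z, Z), add(Z, Z)))
  step 1: add(add(S(add(SSSZ, SSSZ)), add(SZ, Z)), add(mul(Z, Z), add(Z, Z)))
  step 2: add(S(add(add(SSSZ, SSSZ), add(SZ, Z))), add(mul(Z, Z), add(Z, Z)))
  step 3: S(add(add(add(SSSZ, SSSZ), add(SZ, Z)), add(mul(Z, Z), add(Z, Z))))
  step 4: S(add(add(S(add(SSZ, SSSZ)), add(SZ, Z)), add(mul(Z, Z), add(Z, Z))))
  step 5: S(add(S(add(add(SSZ, SSSZ), add(SZ, Z))), add(mul(Z, Z), add(Z, Z))))
  step 6: S(S(add(add(add(SSZ, SSSZ), add(SZ, Z)), add(mul(Z, Z), add(Z, Z)))))
  step 7: S(S(add(add(S(add(SZ, SSSZ)), add(SZ, Z)), add(mul(Z, Z), add(Z, Z)))))
  step 8: S(S(add(S(add(add(SZ, SSSZ), add(SZ, Z))), add(mul(Z, Z), add(Z, Z)))))
  step 9: S(S(S(add(add(add(SZ, SSSZ), add(SZ, Z)), add(mul(Z, Z), add(Z, Z))))))
  step 10: S(S(S(add(add(S(add(Z, SSSZ)), add(SZ, Z)), add(mul(Z, Z), add(Z, Z))))))
  step 11: S(S(S(add(S(add(add(Z, SSSZ), add(SZ, Z))), add(mul(Z, Z), add(Z, Z))))))
  step 12: S(S(S(S(add(add(add(Z, SSSZ), add(SZ, Z)), add(mul(Z, Z), add(Z, Z)))))))
  step 13: S(S(S(S(add(add(SSSZ, add(SZ, Z)), add(mul(Z, Z), add(Z, Z)))))))
  step 14: S(S(S(S(add(S(add(SSZ, add(SZ, Z))), add(mul(Z, Z), add(Z, Z)))))))
  step 15: S(S(S(S(S(add(add(SSZ, add(SZ, Z)), add(mul(Z, Z), add(Z, Z))))))))
  step 16: S(S(S(S(S(add(S(add(SZ, add(SZ, Z))), add(mul(Z, Z), add(Z, Z))))))))
  step 17: S(S(S(S(S(S(add(add(SZ, add(SZ, Z)), add(mul(Z, Z), add(Z, Z)))))))))
  step 18: S(S(S(S(S(S(add(S(add(Z, add(SZ, Z))), add(mul(Z, Z), add(Z, Z)))))))))
  step 19: S(S(S(S(S(S(S(add(add(Z, add(SZ, Z)), add(mul(Z, Z), add(Z, Z))))))))))
  step 20: S(S(S(S(S(S(S(add(add(SZ, Z), add(mul(Z, Z), add(Z, Z))))))))))
  step 21: S(S(S(S(S(S(S(add(S(add(Z, Z)), add(mul(Z, Z), add(Z, Z))))))))))
  step 22: S(S(S(S(S(S(S(S(add(add(Z, Z), add(mul(Z, Z), add(Z, Z)))))))))))
  step 23: S(S(S(S(S(S(S(S(add(Z, add(mul(Z, Z), add(Z, Z)))))))))))
  step 24: S(S(S(S(S(S(S(S(add(mul(Z, Z), add(Z, Z))))))))))
  step 25: S(S(S(S(S(S(S(S(add(Z, add(Z, Z))))))))))
  step 26: S(S(S(S(S(S(S(S(add(Z, Z)))))))))
  step 27: S^8(Z)

Answer: SAME — A ⇓ S^8(Z), B ⇓ S^8(Z)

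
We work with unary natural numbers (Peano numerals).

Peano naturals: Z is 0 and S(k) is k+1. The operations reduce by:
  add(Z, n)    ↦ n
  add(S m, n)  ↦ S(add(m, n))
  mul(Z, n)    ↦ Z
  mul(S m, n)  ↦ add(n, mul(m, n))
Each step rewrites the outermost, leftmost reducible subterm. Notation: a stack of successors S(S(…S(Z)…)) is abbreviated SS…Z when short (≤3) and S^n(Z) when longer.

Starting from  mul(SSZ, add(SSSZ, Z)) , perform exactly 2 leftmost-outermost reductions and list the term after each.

Answer: after 2 steps: add(S(add(SSZ, Z)), mul(SZ, add(SSSZ, Z)))

Working:
  start: mul(SSZ, add(SSSZ, Z))
  [1] add(add(SSSZ, Z), mul(SZ, add(SSSZ, Z)))
  [2] add(S(add(SSZ, Z)), mul(SZ, add(SSSZ, Z)))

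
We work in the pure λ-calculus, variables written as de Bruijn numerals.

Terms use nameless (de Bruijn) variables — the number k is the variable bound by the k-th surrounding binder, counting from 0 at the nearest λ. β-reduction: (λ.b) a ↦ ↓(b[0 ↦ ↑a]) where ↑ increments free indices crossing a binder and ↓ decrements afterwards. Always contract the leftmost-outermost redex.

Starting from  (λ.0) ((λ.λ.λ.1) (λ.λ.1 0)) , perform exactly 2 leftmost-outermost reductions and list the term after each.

  start: (λ.0) ((λ.λ.λ.1) (λ.λ.1 0))
  step 1: (λ.λ.λ.1) (λ.λ.1 0)
  step 2: λ.λ.1

Answer: after 2 steps: λ.λ.1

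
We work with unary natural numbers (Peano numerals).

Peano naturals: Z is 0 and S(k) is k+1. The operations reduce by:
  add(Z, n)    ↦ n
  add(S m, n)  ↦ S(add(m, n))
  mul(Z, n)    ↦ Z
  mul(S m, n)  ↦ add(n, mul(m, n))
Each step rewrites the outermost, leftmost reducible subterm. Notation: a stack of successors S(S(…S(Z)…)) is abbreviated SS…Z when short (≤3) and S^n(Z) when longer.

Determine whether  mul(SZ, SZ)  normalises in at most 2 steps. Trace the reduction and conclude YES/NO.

  start: mul(SZ, SZ)
  step 1: add(SZ, mul(Z, SZ))
  step 2: S(add(Z, mul(Z, SZ)))

Answer: NO — after 2 steps the term is S(add(Z, mul(Z, SZ))), not yet normal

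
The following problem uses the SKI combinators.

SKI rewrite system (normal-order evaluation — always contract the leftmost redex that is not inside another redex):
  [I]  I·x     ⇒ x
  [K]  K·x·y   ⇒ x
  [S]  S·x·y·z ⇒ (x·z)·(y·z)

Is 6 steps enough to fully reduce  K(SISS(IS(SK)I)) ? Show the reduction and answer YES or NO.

  start: K(SISS(IS(SK)I))
  [1] K(IS(SS)(IS(SK)I))
  [2] K(S(SS)(IS(SK)I))
  [3] K(S(SS)(S(SK)I))

Answer: YES — reaches normal form K(S(SS)(S(SK)I)) in 3 ≤ 6 steps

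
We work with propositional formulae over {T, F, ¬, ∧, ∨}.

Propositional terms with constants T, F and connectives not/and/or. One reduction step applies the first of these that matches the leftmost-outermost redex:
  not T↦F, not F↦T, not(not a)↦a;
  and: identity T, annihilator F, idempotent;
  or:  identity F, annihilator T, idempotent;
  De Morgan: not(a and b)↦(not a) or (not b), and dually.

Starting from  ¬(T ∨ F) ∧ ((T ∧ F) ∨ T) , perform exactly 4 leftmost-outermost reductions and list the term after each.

Answer: after 4 steps: F

Derivation:
  start: ¬(T ∨ F) ∧ ((T ∧ F) ∨ T)
  →1  (¬T ∧ ¬F) ∧ ((T ∧ F) ∨ T)
  →2  (F ∧ ¬F) ∧ ((T ∧ F) ∨ T)
  →3  F ∧ ((T ∧ F) ∨ T)
  →4  F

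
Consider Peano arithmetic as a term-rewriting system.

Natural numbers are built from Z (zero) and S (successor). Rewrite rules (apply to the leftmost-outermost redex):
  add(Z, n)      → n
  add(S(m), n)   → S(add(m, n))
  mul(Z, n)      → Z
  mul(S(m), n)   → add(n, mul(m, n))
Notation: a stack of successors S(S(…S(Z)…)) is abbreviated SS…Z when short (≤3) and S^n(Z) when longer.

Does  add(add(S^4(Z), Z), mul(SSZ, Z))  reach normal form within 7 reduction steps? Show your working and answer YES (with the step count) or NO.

  start: add(add(S^4(Z), Z), mul(SSZ, Z))
  [1] add(S(add(SSSZ, Z)), mul(SSZ, Z))
  [2] S(add(add(SSSZ, Z), mul(SSZ, Z)))
  [3] S(add(S(add(SSZ, Z)), mul(SSZ, Z)))
  [4] S(S(add(add(SSZ, Z), mul(SSZ, Z))))
  [5] S(S(add(S(add(SZ, Z)), mul(SSZ, Z))))
  [6] S(S(S(add(add(SZ, Z), mul(SSZ, Z)))))
  [7] S(S(S(add(S(add(Z, Z)), mul(SSZ, Z)))))

Answer: NO — after 7 steps the term is S(S(S(add(S(add(Z, Z)), mul(SSZ, Z))))), not yet normal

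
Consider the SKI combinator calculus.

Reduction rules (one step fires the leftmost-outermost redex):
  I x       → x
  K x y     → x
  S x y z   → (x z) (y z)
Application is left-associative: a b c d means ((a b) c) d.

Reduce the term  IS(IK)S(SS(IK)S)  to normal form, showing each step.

Answer: normal form = SS(KS)  (in 6 steps)

Reduction:
  start: IS(IK)S(SS(IK)S)
  [1] S(IK)S(SS(IK)S)
  [2] IK(SS(IK)S)(S(SS(IK)S))
  [3] K(SS(IK)S)(S(SS(IK)S))
  [4] SS(IK)S
  [5] SS(IKS)
  [6] SS(KS)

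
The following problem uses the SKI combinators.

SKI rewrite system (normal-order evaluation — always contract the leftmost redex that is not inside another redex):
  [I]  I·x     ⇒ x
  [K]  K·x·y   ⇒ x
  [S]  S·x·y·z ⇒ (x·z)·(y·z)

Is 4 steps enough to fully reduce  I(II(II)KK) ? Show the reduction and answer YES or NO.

  start: I(II(II)KK)
  →1  II(II)KK
  →2  I(II)KK
  →3  IIKK
  →4  IKK

Answer: NO — after 4 steps the term is IKK, not yet normal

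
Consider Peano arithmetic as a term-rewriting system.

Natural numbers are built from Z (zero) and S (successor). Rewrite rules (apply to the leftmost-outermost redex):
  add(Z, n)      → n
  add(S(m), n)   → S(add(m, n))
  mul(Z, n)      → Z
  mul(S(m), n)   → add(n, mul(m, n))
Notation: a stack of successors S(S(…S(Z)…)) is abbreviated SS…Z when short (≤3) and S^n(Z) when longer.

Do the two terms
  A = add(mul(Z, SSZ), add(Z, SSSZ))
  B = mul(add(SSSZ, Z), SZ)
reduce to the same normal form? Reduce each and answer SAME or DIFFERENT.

Term A:
  start: add(mul(Z, SSZ), add(Z, SSSZ))
  [1] add(Z, add(Z, SSSZ))
  [2] add(Z, SSSZ)
  [3] SSSZ

Term B:
  start: mul(add(SSSZ, Z), SZ)
  [1] mul(S(add(SSZ, Z)), SZ)
  [2] add(SZ, mul(add(SSZ, Z), SZ))
  [3] S(add(Z, mul(add(SSZ, Z), SZ)))
  [4] S(mul(add(SSZ, Z), SZ))
  [5] S(mul(S(add(SZ, Z)), SZ))
  [6] S(add(SZ, mul(add(SZ, Z), SZ)))
  [7] S(S(add(Z, mul(add(SZ, Z), SZ))))
  [8] S(S(mul(add(SZ, Z), SZ)))
  [9] S(S(mul(S(add(Z, Z)), SZ)))
  [10] S(S(add(SZ, mul(add(Z, Z), SZ))))
  [11] S(S(S(add(Z, mul(add(Z, Z), SZ)))))
  [12] S(S(S(mul(add(Z, Z), SZ))))
  [13] S(S(S(mul(Z, SZ))))
  [14] SSSZ

Answer: SAME — A ⇓ SSSZ, B ⇓ SSSZ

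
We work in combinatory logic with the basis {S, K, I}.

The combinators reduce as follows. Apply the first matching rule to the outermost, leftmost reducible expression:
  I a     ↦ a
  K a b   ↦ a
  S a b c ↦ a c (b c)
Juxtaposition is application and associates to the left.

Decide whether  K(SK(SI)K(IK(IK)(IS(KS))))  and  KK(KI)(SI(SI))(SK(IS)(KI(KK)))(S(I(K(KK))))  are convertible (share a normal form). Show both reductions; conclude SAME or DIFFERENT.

Term A:
  start: K(SK(SI)K(IK(IK)(IS(KS))))
  [1] K(KK(SIK)(IK(IK)(IS(KS))))
  [2] K(K(IK(IK)(IS(KS))))
  [3] K(K(K(IK)(IS(KS))))
  [4] K(K(IK))
  [5] K(KK)

Term B:
  start: KK(KI)(SI(SI))(SK(IS)(KI(KK)))(S(I(K(KK))))
  [1] K(SI(SI))(SK(IS)(KI(KK)))(S(I(K(KK))))
  [2] SI(SI)(S(I(K(KK))))
  [3] I(S(I(K(KK))))(SI(S(I(K(KK)))))
  [4] S(I(K(KK)))(SI(S(I(K(KK)))))
  [5] S(K(KK))(SI(S(I(K(KK)))))
  [6] S(K(KK))(SI(S(K(KK))))

Answer: DIFFERENT — A ⇓ K(KK), B ⇓ S(K(KK))(SI(S(K(KK))))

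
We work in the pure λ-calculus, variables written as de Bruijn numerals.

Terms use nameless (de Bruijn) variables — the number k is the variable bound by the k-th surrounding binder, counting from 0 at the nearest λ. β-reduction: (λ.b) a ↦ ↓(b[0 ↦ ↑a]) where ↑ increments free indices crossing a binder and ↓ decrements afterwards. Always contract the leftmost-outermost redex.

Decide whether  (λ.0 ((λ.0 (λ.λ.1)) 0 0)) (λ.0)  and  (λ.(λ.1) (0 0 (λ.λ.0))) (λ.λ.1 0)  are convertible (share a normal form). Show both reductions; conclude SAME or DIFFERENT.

Term A:
  start: (λ.0 ((λ.0 (λ.λ.1)) 0 0)) (λ.0)
  →1  (λ.0) ((λ.0 (λ.λ.1)) (λ.0) (λ.0))
  →2  (λ.0 (λ.λ.1)) (λ.0) (λ.0)
  →3  (λ.0) (λ.λ.1) (λ.0)
  →4  (λ.λ.1) (λ.0)
  →5  λ.λ.0

Term B:
  start: (λ.(λ.1) (0 0 (λ.λ.0))) (λ.λ.1 0)
  →1  (λ.λ.λ.1 0) ((λ.λ.1 0) (λ.λ.1 0) (λ.λ.0))
  →2  λ.λ.1 0

Answer: DIFFERENT — A ⇓ λ.λ.0, B ⇓ λ.λ.1 0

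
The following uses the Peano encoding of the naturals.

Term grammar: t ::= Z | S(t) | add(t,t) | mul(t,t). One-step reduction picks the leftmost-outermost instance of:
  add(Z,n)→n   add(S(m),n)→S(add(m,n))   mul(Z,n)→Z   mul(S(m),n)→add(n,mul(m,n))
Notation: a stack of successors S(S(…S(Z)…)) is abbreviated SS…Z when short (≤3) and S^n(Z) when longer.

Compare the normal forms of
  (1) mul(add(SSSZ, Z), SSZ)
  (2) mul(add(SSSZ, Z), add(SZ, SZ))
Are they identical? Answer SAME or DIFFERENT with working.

Term A:
  start: mul(add(SSSZ, Z), SSZ)
  →1  mul(S(add(SSZ, Z)), SSZ)
  →2  add(SSZ, mul(add(SSZ, Z), SSZ))
  →3  S(add(SZ, mul(add(SSZ, Z), SSZ)))
  →4  S(S(add(Z, mul(add(SSZ, Z), SSZ))))
  →5  S(S(mul(add(SSZ, Z), SSZ)))
  →6  S(S(mul(S(add(SZ, Z)), SSZ)))
  →7  S(S(add(SSZ, mul(add(SZ, Z), SSZ))))
  →8  S(S(S(add(SZ, mul(add(SZ, Z), SSZ)))))
  →9  S(S(S(S(add(Z, mul(add(SZ, Z), SSZ))))))
  →10  S(S(S(S(mul(add(SZ, Z), SSZ)))))
  →11  S(S(S(S(mul(S(add(Z, Z)), SSZ)))))
  →12  S(S(S(S(add(SSZ, mul(add(Z, Z), SSZ))))))
  →13  S(S(S(S(S(add(SZ, mul(add(Z, Z), SSZ)))))))
  →14  S(S(S(S(S(S(add(Z, mul(add(Z, Z), SSZ))))))))
  →15  S(S(S(S(S(S(mul(add(Z, Z), SSZ)))))))
  →16  S(S(S(S(S(S(mul(Z, SSZ)))))))
  →17  S^6(Z)

Term B:
  start: mul(add(SSSZ, Z), add(SZ, SZ))
  →1  mul(S(add(SSZ, Z)), add(SZ, SZ))
  →2  add(add(SZ, SZ), mul(add(SSZ, Z), add(SZ, SZ)))
  →3  add(S(add(Z, SZ)), mul(add(SSZ, Z), add(SZ, SZ)))
  →4  S(add(add(Z, SZ), mul(add(SSZ, Z), add(SZ, SZ))))
  →5  S(add(SZ, mul(add(SSZ, Z), add(SZ, SZ))))
  →6  S(S(add(Z, mul(add(SSZ, Z), add(SZ, SZ)))))
  →7  S(S(mul(add(SSZ, Z), add(SZ, SZ))))
  →8  S(S(mul(S(add(SZ, Z)), add(SZ, SZ))))
  →9  S(S(add(add(SZ, SZ), mul(add(SZ, Z), add(SZ, SZ)))))
  →10  S(S(add(S(add(Z, SZ)), mul(add(SZ, Z), add(SZ, SZ)))))
  →11  S(S(S(add(add(Z, SZ), mul(add(SZ, Z), add(SZ, SZ))))))
  →12  S(S(S(add(SZ, mul(add(SZ, Z), add(SZ, SZ))))))
  →13  S(S(S(S(add(Z, mul(add(SZ, Z), add(SZ, SZ)))))))
  →14  S(S(S(S(mul(add(SZ, Z), add(SZ, SZ))))))
  →15  S(S(S(S(mul(S(add(Z, Z)), add(SZ, SZ))))))
  →16  S(S(S(S(add(add(SZ, SZ), mul(add(Z, Z), add(SZ, SZ)))))))
  →17  S(S(S(S(add(S(add(Z, SZ)), mul(add(Z, Z), add(SZ, SZ)))))))
  →18  S(S(S(S(S(add(add(Z, SZ), mul(add(Z, Z), add(SZ, SZ))))))))
  →19  S(S(S(S(S(add(SZ, mul(add(Z, Z), add(SZ, SZ))))))))
  →20  S(S(S(S(S(S(add(Z, mul(add(Z, Z), add(SZ, SZ)))))))))
  →21  S(S(S(S(S(S(mul(add(Z, Z), add(SZ, SZ))))))))
  →22  S(S(S(S(S(S(mul(Z, add(SZ, SZ))))))))
  →23  S^6(Z)

Answer: SAME — A ⇓ S^6(Z), B ⇓ S^6(Z)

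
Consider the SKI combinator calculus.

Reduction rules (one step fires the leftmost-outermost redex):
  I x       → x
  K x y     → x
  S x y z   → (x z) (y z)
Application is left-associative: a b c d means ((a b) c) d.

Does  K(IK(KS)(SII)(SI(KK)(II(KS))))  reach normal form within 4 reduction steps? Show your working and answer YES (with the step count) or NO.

  start: K(IK(KS)(SII)(SI(KK)(II(KS))))
  →1  K(K(KS)(SII)(SI(KK)(II(KS))))
  →2  K(KS(SI(KK)(II(KS))))
  →3  KS

Answer: YES — reaches normal form KS in 3 ≤ 4 steps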